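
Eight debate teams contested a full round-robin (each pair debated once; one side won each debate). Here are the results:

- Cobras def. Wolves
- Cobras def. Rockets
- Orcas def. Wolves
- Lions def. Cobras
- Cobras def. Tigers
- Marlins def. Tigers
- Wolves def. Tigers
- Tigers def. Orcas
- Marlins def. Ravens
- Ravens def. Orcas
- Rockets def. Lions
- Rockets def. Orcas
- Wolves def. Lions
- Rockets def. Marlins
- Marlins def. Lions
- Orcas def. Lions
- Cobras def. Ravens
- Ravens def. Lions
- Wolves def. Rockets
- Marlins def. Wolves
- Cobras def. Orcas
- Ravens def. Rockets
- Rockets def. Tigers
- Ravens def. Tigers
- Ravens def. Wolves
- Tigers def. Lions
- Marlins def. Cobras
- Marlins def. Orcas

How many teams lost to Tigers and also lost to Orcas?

1

Tigers beat: Orcas, Lions.
Orcas beat: Wolves, Lions.
Both beat: Lions — 1.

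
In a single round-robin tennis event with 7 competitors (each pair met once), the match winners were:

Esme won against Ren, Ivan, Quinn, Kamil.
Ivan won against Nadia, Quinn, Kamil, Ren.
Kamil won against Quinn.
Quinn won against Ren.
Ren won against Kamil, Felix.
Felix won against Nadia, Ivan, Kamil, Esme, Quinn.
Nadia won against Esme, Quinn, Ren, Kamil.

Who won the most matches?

Felix

Win totals: Nadia 4, Quinn 1, Esme 4, Kamil 1, Ren 2, Ivan 4, Felix 5.
Felix leads with 5 wins (next highest: 4).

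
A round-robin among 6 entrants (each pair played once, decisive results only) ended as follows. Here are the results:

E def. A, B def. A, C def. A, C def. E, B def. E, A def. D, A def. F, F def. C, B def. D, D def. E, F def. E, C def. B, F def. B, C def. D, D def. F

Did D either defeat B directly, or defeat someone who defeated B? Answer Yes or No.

Yes

D did not beat B directly.
D beat E, F. Of those, F beat B.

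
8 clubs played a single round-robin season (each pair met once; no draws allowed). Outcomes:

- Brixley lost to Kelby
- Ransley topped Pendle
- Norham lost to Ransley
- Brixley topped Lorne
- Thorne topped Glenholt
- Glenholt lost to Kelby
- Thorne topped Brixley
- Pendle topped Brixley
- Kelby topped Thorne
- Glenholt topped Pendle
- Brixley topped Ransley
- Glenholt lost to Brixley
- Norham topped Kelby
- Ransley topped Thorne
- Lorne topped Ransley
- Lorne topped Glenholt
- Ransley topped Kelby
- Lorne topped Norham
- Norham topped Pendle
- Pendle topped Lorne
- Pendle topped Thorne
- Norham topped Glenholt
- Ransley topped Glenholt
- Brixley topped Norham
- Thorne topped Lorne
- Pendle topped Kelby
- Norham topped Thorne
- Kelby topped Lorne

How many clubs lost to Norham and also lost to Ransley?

4

Norham beat: Glenholt, Pendle, Kelby, Thorne.
Ransley beat: Glenholt, Norham, Pendle, Kelby, Thorne.
Both beat: Glenholt, Pendle, Kelby, Thorne — 4.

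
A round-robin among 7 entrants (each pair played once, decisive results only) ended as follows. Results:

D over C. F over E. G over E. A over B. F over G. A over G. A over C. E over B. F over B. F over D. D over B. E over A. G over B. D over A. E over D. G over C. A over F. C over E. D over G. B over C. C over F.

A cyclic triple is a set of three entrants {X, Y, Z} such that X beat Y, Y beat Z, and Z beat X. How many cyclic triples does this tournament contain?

Win totals: A 4, B 1, C 2, D 4, E 3, F 4, G 3.
An entrant with w wins dominates both others in C(w,2) triples; summing gives 6 + 0 + 1 + 6 + 3 + 6 + 3 = 25 transitive triples.
Total triples C(7,3) = 35, so cyclic triples = 35 − 25 = 10.

10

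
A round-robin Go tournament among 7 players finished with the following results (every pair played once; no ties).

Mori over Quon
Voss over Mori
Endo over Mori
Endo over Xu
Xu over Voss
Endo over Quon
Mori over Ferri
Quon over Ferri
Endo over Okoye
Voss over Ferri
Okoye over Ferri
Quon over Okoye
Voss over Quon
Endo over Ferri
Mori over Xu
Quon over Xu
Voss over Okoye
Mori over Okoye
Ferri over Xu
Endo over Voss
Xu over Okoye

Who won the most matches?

Win totals: Quon 3, Endo 6, Xu 2, Mori 4, Okoye 1, Ferri 1, Voss 4.
Endo leads with 6 wins (next highest: 4).

Endo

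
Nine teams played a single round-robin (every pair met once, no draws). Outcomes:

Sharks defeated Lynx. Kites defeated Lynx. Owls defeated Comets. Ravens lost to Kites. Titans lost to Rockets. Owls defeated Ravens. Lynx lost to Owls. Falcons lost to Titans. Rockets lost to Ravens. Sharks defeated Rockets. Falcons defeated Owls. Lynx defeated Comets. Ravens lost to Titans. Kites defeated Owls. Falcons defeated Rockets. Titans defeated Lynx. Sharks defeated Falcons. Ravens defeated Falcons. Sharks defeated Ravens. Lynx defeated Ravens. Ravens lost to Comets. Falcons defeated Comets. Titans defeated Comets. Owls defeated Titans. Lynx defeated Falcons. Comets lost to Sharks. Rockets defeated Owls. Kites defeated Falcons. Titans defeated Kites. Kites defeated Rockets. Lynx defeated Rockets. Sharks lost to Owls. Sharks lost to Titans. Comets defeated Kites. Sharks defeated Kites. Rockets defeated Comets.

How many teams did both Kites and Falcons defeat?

2

Kites beat: Rockets, Owls, Ravens, Falcons, Lynx.
Falcons beat: Rockets, Owls, Comets.
Both beat: Rockets, Owls — 2.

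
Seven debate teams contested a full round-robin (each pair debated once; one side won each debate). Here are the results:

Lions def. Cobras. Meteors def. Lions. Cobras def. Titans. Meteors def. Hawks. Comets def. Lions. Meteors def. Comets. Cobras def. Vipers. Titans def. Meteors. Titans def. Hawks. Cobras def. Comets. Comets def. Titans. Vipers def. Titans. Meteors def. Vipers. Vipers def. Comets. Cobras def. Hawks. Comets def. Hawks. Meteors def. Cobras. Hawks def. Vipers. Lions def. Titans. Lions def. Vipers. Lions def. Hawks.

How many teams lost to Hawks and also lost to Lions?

1

Hawks beat: Vipers.
Lions beat: Hawks, Cobras, Titans, Vipers.
Both beat: Vipers — 1.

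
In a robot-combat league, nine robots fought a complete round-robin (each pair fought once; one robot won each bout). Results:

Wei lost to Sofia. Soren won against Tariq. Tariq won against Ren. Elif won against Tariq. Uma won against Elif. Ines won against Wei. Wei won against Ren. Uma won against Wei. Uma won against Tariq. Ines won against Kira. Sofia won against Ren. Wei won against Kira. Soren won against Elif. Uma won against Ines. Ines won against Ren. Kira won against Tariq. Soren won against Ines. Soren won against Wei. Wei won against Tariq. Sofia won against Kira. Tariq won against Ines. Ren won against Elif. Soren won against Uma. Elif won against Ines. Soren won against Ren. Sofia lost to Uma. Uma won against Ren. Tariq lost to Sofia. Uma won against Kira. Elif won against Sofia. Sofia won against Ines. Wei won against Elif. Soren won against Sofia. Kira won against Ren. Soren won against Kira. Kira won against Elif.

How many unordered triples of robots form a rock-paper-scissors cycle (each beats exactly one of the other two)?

9

Win totals: Tariq 2, Kira 3, Wei 4, Uma 7, Ines 3, Soren 8, Elif 3, Sofia 5, Ren 1.
A robot with w wins dominates both others in C(w,2) triples; summing gives 1 + 3 + 6 + 21 + 3 + 28 + 3 + 10 + 0 = 75 transitive triples.
Total triples C(9,3) = 84, so cyclic triples = 84 − 75 = 9.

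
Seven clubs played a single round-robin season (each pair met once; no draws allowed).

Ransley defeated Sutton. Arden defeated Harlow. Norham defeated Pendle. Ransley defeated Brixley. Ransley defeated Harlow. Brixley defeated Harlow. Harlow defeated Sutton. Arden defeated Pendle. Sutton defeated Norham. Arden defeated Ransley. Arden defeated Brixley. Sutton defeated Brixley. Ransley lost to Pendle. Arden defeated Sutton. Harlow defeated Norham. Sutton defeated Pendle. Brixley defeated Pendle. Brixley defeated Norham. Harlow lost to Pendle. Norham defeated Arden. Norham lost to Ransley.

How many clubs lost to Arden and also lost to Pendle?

2

Arden beat: Ransley, Harlow, Pendle, Brixley, Sutton.
Pendle beat: Ransley, Harlow.
Both beat: Ransley, Harlow — 2.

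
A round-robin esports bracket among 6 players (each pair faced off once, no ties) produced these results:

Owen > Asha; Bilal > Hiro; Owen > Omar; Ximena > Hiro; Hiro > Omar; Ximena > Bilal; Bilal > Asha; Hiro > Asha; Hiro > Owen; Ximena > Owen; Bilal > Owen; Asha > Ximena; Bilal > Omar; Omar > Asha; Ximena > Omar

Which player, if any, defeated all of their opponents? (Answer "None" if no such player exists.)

Highest win total is Ximena with 4 (out of 5 possible).
Ximena lost to Asha, so no player went undefeated.

None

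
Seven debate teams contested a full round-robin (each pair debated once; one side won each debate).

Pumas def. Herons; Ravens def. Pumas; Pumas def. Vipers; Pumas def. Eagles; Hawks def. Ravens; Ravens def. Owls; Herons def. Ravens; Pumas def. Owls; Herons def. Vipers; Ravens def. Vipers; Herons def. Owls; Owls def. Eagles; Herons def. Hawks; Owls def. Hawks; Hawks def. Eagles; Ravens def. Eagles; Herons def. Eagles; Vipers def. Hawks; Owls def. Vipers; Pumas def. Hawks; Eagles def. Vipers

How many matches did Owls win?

3

Owls' results: beat Eagles, Vipers, Hawks; lost to Pumas, Ravens, Herons.
That is 3 wins.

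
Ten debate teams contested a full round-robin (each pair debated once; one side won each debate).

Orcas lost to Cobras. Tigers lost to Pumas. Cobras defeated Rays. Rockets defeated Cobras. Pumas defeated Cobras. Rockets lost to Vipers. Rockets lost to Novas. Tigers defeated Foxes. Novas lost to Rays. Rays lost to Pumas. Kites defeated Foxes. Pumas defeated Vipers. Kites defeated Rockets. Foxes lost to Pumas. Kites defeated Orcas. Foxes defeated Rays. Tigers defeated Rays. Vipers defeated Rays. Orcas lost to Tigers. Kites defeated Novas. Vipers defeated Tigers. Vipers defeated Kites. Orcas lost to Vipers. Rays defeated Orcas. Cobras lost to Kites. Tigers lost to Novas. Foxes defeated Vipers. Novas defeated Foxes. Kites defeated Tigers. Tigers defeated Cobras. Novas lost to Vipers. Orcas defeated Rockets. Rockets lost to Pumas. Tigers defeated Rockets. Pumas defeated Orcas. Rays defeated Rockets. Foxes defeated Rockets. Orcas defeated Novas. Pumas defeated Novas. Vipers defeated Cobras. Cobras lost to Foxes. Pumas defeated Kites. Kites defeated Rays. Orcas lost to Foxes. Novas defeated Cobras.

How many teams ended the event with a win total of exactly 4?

Win totals: Kites 7, Cobras 2, Foxes 5, Rockets 1, Tigers 5, Vipers 7, Novas 4, Orcas 2, Pumas 9, Rays 3.
Exactly 4: Novas — 1 team.

1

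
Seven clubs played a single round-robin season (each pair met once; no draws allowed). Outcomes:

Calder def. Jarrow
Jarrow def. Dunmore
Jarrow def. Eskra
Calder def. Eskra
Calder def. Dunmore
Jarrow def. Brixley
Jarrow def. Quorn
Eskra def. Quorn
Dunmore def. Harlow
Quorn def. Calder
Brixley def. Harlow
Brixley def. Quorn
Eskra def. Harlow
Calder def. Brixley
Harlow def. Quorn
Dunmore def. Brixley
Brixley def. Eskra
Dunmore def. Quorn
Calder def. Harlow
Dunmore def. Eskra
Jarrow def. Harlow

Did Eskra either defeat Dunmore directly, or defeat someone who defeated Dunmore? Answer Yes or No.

Eskra did not beat Dunmore directly.
Eskra beat Quorn, Harlow, but each of them lost to Dunmore. No two-step path.

No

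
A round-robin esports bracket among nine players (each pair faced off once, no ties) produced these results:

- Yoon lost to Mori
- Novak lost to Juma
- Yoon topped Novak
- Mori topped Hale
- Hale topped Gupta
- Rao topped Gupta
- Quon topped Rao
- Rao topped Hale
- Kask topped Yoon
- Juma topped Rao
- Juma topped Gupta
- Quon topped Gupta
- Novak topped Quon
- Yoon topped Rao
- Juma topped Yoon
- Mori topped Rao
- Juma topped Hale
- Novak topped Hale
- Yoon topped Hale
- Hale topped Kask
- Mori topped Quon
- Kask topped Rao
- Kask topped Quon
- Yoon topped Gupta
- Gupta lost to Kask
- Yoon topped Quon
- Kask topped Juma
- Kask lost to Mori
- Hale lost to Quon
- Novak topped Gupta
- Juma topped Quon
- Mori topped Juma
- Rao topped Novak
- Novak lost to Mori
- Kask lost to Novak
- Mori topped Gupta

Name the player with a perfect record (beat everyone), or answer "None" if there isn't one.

Mori

Mori has 8 wins out of 8 opponents — a perfect record.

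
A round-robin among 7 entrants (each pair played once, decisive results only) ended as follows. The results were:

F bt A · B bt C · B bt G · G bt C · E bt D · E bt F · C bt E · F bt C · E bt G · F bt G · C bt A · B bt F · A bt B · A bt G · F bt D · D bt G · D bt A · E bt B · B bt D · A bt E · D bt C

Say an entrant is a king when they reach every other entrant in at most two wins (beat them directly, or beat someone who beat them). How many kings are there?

A reaches everyone (king).
B reaches everyone (king).
C reaches everyone (king).
D cannot reach F in two steps.
E reaches everyone (king).
F reaches everyone (king).
G cannot reach B, D, F in two steps.
Kings: A, B, C, E, F — 5.

5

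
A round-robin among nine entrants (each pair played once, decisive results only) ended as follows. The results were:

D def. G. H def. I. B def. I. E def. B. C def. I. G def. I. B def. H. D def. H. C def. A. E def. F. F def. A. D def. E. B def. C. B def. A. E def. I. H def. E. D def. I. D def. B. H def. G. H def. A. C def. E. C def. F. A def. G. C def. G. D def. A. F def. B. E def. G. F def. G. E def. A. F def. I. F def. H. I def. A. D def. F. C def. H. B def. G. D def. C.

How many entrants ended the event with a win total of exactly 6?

1

Win totals: A 1, B 5, C 6, D 8, E 5, F 5, G 1, H 4, I 1.
Exactly 6: C — 1 entrant.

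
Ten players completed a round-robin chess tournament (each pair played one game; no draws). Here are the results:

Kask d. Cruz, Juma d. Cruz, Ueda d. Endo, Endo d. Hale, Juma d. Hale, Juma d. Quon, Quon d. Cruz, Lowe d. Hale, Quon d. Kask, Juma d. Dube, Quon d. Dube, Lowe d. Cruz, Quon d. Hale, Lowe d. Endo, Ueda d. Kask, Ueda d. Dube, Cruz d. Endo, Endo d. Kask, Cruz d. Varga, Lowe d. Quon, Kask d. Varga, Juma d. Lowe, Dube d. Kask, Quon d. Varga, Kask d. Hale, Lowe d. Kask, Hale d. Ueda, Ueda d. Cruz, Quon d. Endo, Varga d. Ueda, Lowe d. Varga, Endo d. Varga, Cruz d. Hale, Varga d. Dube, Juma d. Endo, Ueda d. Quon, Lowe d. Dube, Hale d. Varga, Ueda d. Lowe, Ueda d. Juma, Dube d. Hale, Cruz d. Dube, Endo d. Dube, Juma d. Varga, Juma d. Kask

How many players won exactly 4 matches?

2

Win totals: Hale 2, Varga 2, Lowe 7, Kask 3, Juma 8, Ueda 7, Endo 4, Dube 2, Quon 6, Cruz 4.
Exactly 4: Endo, Cruz — 2 players.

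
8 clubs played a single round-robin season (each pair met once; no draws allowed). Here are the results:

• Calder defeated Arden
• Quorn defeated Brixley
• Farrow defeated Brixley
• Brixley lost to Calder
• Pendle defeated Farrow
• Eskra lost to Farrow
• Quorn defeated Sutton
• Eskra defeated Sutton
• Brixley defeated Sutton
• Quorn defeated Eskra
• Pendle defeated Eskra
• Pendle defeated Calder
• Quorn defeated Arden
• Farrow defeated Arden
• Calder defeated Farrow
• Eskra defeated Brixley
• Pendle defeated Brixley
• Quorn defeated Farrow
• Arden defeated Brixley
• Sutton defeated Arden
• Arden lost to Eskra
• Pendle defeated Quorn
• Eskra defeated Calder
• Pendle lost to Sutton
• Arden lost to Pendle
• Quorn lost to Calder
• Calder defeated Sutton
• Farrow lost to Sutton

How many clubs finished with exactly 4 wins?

1

Win totals: Farrow 3, Arden 1, Pendle 6, Quorn 5, Sutton 3, Calder 5, Eskra 4, Brixley 1.
Exactly 4: Eskra — 1 club.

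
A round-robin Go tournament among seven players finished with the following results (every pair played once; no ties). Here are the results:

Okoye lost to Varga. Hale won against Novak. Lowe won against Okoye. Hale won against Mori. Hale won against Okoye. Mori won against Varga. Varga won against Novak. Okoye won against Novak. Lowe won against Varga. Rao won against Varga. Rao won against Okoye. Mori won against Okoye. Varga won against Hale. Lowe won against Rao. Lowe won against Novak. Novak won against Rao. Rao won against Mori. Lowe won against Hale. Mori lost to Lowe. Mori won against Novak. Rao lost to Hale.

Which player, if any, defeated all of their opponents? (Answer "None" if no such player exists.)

Lowe has 6 wins out of 6 opponents — a perfect record.

Lowe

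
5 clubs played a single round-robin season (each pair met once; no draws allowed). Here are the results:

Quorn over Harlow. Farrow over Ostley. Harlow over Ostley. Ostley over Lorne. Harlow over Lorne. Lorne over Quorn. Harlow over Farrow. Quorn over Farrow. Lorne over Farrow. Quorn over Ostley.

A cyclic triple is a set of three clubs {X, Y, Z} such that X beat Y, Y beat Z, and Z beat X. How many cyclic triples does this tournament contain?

Of the C(5,3) = 10 triples, the cyclic ones are: {Lorne, Quorn, Ostley}; {Lorne, Quorn, Harlow}; {Lorne, Farrow, Ostley}.
That is 3.

3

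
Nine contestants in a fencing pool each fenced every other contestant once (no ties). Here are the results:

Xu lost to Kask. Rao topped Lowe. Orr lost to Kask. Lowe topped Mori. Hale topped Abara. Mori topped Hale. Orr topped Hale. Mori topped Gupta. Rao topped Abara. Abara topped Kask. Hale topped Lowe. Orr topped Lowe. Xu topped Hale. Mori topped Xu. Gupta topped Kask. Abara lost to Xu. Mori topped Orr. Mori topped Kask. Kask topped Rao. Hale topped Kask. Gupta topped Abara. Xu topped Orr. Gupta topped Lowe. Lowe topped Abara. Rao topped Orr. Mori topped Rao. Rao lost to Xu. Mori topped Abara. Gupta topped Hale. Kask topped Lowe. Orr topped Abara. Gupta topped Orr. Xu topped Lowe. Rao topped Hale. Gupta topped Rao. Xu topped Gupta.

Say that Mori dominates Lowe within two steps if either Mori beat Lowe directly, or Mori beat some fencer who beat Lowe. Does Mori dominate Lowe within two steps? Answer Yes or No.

Mori did not beat Lowe directly.
Mori beat Rao, Orr, Abara, Hale, Xu, Kask, Gupta. Of those, Rao beat Lowe.

Yes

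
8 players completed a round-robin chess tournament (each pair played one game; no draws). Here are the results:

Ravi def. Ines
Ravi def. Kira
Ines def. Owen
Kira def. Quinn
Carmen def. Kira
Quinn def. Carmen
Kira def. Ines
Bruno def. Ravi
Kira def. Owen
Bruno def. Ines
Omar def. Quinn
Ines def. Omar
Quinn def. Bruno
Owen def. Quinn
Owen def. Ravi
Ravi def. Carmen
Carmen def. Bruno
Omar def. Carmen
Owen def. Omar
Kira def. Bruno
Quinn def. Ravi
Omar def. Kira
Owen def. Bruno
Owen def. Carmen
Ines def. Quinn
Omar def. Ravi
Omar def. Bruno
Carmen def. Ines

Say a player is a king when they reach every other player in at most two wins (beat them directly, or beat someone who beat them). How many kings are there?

7

Quinn cannot reach Owen, Omar in two steps.
Kira reaches everyone (king).
Ravi reaches everyone (king).
Owen reaches everyone (king).
Bruno reaches everyone (king).
Carmen reaches everyone (king).
Ines reaches everyone (king).
Omar reaches everyone (king).
Kings: Kira, Ravi, Owen, Bruno, Carmen, Ines, Omar — 7.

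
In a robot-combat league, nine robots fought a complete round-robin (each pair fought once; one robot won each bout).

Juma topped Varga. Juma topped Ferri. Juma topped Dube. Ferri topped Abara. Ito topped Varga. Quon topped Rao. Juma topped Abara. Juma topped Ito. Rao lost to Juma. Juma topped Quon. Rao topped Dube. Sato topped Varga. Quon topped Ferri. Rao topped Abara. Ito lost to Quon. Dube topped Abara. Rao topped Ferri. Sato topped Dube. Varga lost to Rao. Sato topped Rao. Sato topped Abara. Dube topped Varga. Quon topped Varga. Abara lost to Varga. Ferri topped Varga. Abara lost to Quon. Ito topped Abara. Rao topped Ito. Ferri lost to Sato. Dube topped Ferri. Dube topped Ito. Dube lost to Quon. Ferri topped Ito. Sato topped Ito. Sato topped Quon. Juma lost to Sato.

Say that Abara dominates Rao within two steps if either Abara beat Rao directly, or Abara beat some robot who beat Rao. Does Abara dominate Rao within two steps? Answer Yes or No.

Abara did not beat Rao directly.
Abara beat no one, so there is no intermediate robot.

No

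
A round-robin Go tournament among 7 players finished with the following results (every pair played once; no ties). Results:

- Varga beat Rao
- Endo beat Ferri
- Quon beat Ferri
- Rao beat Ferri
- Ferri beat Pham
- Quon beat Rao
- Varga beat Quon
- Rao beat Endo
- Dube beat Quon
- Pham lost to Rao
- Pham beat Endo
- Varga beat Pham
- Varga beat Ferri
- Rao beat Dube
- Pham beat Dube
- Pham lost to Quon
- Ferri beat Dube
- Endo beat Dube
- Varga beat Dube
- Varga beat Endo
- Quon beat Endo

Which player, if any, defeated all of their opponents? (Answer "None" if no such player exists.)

Varga has 6 wins out of 6 opponents — a perfect record.

Varga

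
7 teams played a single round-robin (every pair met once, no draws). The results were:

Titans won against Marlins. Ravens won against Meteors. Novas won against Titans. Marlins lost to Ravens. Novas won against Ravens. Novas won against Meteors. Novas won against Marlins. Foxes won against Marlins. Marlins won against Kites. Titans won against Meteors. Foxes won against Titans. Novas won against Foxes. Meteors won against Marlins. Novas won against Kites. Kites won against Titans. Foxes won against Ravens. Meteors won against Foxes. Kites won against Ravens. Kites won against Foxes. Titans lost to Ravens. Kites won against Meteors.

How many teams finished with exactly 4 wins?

1

Win totals: Ravens 3, Foxes 3, Novas 6, Meteors 2, Kites 4, Marlins 1, Titans 2.
Exactly 4: Kites — 1 team.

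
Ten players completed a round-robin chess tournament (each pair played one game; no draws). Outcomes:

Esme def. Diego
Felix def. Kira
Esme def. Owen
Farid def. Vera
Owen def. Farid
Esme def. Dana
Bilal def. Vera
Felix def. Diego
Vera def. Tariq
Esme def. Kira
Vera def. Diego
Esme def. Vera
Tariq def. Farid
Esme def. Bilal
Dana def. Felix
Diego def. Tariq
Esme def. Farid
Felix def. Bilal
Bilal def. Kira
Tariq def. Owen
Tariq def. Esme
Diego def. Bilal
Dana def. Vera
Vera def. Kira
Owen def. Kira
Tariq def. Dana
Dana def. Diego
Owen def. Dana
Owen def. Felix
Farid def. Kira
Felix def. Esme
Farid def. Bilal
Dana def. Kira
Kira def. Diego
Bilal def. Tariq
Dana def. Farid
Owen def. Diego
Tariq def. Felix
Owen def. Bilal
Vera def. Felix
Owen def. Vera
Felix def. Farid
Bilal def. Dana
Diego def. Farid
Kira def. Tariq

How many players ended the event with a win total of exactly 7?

2

Win totals: Vera 4, Diego 3, Owen 7, Tariq 5, Kira 2, Felix 5, Dana 5, Farid 3, Esme 7, Bilal 4.
Exactly 7: Owen, Esme — 2 players.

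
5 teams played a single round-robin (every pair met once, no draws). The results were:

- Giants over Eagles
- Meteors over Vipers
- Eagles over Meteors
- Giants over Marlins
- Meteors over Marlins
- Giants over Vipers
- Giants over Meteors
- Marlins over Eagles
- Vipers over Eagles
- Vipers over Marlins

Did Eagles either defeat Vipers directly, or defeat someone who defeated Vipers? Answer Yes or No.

Yes

Eagles did not beat Vipers directly.
Eagles beat Meteors. Of those, Meteors beat Vipers.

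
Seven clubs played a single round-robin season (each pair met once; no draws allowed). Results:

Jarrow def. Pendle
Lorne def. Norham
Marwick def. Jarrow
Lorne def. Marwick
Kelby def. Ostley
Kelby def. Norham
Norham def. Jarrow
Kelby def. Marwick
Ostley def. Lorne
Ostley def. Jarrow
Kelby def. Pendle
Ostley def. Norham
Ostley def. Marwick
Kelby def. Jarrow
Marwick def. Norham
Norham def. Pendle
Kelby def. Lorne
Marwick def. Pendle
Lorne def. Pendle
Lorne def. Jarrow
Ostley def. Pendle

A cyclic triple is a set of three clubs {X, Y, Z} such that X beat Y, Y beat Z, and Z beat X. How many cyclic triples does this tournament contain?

Win totals: Norham 2, Jarrow 1, Kelby 6, Lorne 4, Ostley 5, Pendle 0, Marwick 3.
A club with w wins dominates both others in C(w,2) triples; summing gives 1 + 0 + 15 + 6 + 10 + 0 + 3 = 35 transitive triples.
Total triples C(7,3) = 35, so cyclic triples = 35 − 35 = 0.

0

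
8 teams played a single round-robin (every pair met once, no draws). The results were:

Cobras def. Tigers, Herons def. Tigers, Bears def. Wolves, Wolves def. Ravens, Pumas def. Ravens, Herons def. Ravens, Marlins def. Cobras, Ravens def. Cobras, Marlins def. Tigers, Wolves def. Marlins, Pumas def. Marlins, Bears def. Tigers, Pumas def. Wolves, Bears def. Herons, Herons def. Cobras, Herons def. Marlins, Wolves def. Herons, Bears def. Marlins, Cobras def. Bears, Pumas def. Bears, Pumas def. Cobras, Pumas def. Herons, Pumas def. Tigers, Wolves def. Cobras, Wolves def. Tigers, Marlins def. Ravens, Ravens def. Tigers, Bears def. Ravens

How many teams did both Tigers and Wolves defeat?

0

Tigers beat: no one.
Wolves beat: Marlins, Cobras, Ravens, Herons, Tigers.
No one was beaten by both.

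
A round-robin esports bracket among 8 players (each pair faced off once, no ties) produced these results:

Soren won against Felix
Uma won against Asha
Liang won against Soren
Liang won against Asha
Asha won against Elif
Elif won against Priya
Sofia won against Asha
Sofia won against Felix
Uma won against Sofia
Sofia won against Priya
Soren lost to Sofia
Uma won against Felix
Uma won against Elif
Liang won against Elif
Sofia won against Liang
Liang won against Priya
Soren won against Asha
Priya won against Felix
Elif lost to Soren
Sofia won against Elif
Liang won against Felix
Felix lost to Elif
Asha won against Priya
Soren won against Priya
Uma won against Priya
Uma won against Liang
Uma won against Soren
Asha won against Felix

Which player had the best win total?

Uma

Win totals: Uma 7, Sofia 6, Soren 4, Liang 5, Felix 0, Elif 2, Priya 1, Asha 3.
Uma leads with 7 wins (next highest: 6).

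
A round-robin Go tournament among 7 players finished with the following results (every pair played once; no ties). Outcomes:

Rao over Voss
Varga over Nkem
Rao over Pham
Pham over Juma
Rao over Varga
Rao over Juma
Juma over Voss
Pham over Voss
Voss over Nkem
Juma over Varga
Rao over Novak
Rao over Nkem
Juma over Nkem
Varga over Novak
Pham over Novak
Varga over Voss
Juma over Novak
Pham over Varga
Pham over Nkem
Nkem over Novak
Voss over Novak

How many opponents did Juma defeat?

4

Juma's results: beat Voss, Nkem, Varga, Novak; lost to Pham, Rao.
That is 4 wins.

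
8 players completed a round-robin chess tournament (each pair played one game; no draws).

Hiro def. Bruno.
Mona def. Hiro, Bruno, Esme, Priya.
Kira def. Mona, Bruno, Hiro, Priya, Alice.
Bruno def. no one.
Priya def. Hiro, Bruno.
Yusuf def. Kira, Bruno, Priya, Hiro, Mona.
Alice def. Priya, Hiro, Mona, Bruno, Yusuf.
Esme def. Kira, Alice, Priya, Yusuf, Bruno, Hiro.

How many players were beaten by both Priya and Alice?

2

Priya beat: Bruno, Hiro.
Alice beat: Mona, Yusuf, Priya, Bruno, Hiro.
Both beat: Bruno, Hiro — 2.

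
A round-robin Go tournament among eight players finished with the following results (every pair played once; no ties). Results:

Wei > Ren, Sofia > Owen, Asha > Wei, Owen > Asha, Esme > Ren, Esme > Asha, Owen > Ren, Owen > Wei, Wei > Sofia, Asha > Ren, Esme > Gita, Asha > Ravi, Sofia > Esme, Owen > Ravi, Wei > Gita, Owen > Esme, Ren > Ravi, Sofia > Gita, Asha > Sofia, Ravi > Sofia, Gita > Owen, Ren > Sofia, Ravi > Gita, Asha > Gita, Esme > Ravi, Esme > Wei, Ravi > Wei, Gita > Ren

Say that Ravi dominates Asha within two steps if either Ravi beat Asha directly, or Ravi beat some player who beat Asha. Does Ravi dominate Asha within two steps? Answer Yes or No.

No

Ravi did not beat Asha directly.
Ravi beat Sofia, Gita, Wei, but each of them lost to Asha. No two-step path.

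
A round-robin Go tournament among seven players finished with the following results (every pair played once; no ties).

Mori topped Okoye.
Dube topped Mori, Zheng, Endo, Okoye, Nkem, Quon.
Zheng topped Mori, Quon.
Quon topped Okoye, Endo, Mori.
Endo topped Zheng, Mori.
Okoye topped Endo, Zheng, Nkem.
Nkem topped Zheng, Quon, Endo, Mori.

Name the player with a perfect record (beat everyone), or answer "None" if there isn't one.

Dube has 6 wins out of 6 opponents — a perfect record.

Dube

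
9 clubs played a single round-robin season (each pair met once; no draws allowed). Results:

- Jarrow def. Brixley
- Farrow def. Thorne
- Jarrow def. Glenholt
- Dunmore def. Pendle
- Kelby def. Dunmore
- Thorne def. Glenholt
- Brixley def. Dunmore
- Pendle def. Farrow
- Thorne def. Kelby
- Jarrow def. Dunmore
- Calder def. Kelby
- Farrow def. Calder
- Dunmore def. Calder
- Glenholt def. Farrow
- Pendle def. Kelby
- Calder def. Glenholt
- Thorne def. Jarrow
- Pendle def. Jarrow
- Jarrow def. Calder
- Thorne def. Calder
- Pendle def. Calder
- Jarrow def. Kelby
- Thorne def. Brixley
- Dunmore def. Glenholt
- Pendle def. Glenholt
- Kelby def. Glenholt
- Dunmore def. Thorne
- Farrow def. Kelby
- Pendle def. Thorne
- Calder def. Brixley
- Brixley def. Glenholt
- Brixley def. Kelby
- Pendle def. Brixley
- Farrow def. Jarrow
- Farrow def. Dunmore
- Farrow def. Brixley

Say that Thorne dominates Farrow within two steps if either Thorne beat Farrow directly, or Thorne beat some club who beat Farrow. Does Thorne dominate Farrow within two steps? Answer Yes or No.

Yes

Thorne did not beat Farrow directly.
Thorne beat Calder, Brixley, Glenholt, Kelby, Jarrow. Of those, Glenholt beat Farrow.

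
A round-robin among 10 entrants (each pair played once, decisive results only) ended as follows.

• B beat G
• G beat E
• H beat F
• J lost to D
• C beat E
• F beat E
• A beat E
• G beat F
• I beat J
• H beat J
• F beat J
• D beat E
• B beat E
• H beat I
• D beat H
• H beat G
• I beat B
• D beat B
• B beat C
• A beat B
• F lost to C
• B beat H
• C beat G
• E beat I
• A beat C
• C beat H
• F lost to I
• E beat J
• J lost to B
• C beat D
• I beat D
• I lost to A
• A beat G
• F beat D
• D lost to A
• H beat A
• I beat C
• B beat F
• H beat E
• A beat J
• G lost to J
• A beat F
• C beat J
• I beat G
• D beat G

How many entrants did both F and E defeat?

1

F beat: D, E, J.
E beat: I, J.
Both beat: J — 1.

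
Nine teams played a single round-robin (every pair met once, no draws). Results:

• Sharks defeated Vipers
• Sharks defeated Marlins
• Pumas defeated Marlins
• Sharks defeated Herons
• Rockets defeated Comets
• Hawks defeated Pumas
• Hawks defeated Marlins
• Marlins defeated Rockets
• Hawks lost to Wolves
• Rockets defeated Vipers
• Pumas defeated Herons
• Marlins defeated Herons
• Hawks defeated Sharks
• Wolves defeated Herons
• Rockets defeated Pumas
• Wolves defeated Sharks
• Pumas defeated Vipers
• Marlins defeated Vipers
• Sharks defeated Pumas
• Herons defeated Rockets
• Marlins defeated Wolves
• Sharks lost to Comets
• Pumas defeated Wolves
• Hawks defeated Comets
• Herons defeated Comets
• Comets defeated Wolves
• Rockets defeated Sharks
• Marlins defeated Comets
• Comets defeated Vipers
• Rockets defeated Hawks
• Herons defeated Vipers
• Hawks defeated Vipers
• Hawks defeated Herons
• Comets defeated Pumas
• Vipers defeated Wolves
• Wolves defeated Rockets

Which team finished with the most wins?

Win totals: Hawks 6, Pumas 4, Comets 4, Vipers 1, Wolves 4, Marlins 5, Sharks 4, Rockets 5, Herons 3.
Hawks leads with 6 wins (next highest: 5).

Hawks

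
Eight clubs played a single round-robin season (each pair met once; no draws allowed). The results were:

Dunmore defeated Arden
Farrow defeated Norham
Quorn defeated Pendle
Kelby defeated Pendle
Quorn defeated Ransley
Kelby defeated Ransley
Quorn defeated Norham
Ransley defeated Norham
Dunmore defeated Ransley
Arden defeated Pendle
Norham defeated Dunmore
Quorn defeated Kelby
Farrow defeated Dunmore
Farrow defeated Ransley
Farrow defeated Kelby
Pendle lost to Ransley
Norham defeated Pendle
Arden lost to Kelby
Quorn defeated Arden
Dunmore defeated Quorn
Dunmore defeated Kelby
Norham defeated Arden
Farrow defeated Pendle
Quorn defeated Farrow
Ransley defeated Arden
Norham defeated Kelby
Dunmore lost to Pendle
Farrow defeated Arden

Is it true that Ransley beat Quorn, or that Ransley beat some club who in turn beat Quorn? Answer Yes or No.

Ransley did not beat Quorn directly.
Ransley beat Pendle, Norham, Arden, but each of them lost to Quorn. No two-step path.

No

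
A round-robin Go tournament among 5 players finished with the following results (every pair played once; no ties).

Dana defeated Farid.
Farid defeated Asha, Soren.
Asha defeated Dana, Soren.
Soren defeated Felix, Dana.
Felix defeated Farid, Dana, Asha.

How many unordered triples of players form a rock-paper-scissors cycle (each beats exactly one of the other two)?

4

Of the C(5,3) = 10 triples, the cyclic ones are: {Dana, Asha, Farid}; {Dana, Soren, Farid}; {Felix, Asha, Soren}; {Felix, Soren, Farid}.
That is 4.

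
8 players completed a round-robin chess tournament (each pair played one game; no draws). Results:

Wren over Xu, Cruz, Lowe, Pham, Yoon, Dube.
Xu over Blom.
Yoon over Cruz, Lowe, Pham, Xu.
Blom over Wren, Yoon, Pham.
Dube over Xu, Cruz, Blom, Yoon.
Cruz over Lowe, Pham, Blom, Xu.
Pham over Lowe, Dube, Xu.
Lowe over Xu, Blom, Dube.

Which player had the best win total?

Wren

Win totals: Xu 1, Cruz 4, Wren 6, Lowe 3, Yoon 4, Dube 4, Pham 3, Blom 3.
Wren leads with 6 wins (next highest: 4).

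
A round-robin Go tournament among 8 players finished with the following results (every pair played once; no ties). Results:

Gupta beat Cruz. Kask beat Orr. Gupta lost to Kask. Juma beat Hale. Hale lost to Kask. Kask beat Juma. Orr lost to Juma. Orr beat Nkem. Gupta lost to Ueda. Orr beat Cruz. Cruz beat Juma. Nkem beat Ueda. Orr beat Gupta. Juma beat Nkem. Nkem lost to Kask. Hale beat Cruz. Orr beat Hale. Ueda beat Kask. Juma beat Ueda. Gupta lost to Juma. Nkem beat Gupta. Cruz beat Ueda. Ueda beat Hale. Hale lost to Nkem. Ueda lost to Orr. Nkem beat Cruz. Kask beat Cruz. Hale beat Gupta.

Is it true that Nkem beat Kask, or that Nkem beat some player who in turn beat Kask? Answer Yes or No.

Nkem did not beat Kask directly.
Nkem beat Gupta, Ueda, Hale, Cruz. Of those, Ueda beat Kask.

Yes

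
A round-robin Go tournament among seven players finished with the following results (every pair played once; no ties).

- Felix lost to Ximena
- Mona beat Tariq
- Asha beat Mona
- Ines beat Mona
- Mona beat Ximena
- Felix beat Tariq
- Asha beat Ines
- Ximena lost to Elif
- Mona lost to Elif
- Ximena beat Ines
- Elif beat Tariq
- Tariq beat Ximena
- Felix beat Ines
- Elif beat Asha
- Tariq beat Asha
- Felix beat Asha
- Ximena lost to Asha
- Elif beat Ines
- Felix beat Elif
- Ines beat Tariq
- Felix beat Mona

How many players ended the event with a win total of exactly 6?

0

Win totals: Tariq 2, Felix 5, Mona 2, Ximena 2, Asha 3, Elif 5, Ines 2.
No player has exactly 6 wins.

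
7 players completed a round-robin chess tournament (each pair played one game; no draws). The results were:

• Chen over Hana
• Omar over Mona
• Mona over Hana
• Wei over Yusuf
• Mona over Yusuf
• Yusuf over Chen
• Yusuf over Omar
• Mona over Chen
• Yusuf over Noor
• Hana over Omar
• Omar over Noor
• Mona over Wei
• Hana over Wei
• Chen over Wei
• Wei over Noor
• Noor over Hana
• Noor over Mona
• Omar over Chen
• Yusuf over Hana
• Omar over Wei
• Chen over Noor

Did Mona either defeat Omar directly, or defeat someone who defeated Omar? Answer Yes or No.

Mona did not beat Omar directly.
Mona beat Chen, Wei, Hana, Yusuf. Of those, Hana beat Omar.

Yes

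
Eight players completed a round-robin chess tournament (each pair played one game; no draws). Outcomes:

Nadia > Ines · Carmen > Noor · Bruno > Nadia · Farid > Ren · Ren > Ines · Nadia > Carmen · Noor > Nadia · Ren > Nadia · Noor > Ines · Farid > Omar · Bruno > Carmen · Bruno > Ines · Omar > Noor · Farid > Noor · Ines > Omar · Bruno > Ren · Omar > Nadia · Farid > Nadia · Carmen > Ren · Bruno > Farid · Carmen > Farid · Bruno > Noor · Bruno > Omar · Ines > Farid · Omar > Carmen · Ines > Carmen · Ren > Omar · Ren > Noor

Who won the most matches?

Win totals: Farid 4, Carmen 3, Ren 4, Omar 3, Ines 3, Bruno 7, Nadia 2, Noor 2.
Bruno leads with 7 wins (next highest: 4).

Bruno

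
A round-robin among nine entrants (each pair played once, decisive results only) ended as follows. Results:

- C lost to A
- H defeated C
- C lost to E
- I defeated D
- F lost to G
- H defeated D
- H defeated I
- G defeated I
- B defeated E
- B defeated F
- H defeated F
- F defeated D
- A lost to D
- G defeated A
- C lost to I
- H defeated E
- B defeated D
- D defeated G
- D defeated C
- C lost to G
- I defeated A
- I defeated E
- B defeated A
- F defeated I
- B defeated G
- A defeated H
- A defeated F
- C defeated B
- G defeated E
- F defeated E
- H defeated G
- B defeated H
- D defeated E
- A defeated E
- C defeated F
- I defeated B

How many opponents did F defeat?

3

F's results: beat D, E, I; lost to A, B, C, G, H.
That is 3 wins.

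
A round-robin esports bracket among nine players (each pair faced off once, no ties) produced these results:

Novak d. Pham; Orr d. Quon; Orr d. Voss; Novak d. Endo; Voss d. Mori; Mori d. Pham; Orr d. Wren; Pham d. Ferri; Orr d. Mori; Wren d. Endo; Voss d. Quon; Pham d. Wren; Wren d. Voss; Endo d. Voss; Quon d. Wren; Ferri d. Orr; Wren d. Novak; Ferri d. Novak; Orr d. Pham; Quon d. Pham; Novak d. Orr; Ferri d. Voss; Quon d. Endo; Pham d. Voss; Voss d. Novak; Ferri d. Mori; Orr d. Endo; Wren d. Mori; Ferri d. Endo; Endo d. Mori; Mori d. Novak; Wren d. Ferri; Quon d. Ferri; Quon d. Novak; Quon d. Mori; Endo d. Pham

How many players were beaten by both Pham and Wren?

Pham beat: Voss, Wren, Ferri.
Wren beat: Novak, Mori, Endo, Voss, Ferri.
Both beat: Voss, Ferri — 2.

2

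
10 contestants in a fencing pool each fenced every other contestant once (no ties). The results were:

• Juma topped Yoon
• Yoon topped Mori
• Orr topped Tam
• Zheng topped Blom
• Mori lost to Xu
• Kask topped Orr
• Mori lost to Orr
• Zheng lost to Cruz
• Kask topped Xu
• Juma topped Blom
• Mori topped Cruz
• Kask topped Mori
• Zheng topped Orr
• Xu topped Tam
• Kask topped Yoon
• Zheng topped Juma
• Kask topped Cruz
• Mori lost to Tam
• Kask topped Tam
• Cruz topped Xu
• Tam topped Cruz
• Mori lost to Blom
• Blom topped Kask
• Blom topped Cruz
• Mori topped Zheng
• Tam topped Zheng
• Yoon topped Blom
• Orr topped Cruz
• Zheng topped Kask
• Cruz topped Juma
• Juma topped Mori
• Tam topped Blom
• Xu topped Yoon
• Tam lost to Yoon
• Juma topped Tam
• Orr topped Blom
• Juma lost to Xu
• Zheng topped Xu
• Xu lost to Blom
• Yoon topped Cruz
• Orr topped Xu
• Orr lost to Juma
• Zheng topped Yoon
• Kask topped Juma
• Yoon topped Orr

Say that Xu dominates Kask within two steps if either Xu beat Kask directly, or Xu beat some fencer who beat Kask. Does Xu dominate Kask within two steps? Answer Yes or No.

Xu did not beat Kask directly.
Xu beat Juma, Tam, Yoon, Mori, but each of them lost to Kask. No two-step path.

No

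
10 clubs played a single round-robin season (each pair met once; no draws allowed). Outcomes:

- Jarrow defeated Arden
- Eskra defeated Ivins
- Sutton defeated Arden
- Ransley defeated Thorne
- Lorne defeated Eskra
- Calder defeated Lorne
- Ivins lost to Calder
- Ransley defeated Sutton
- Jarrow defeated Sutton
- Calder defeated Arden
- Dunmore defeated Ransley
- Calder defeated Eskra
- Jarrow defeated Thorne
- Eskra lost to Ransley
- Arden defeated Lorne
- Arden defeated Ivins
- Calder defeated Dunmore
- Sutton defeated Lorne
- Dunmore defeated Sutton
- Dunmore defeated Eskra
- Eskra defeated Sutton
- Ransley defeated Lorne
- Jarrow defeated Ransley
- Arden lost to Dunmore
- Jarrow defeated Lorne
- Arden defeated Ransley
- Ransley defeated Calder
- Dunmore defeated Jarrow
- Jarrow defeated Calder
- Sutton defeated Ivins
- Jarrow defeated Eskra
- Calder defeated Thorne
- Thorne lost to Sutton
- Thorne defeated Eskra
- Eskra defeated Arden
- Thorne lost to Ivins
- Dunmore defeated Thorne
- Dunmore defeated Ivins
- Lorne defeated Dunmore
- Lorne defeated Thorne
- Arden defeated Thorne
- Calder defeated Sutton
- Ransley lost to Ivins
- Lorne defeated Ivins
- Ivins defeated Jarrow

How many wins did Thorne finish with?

Thorne's results: beat Eskra; lost to Sutton, Ransley, Dunmore, Calder, Lorne, Ivins, Arden, Jarrow.
That is 1 win.

1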